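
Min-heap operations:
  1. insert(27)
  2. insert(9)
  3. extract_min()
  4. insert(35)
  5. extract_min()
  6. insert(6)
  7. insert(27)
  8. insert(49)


insert(27) -> [27]
insert(9) -> [9, 27]
extract_min()->9, [27]
insert(35) -> [27, 35]
extract_min()->27, [35]
insert(6) -> [6, 35]
insert(27) -> [6, 35, 27]
insert(49) -> [6, 35, 27, 49]

Final heap: [6, 35, 27, 49]


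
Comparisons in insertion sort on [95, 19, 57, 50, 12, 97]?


Algorithm: insertion sort
Input: [95, 19, 57, 50, 12, 97]
Sorted: [12, 19, 50, 57, 95, 97]

11


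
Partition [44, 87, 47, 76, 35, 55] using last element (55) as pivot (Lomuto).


Pivot: 55
  44 <= 55: advance i (no swap)
  47 <= 55: swap -> [44, 47, 87, 76, 35, 55]
  35 <= 55: swap -> [44, 47, 35, 76, 87, 55]
Place pivot at 3: [44, 47, 35, 55, 87, 76]

Partitioned: [44, 47, 35, 55, 87, 76]


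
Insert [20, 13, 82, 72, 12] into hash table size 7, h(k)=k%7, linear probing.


Insert 20: h=6 -> slot 6
Insert 13: h=6, 1 probes -> slot 0
Insert 82: h=5 -> slot 5
Insert 72: h=2 -> slot 2
Insert 12: h=5, 3 probes -> slot 1

Table: [13, 12, 72, None, None, 82, 20]


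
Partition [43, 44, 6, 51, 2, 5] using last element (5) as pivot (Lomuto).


Pivot: 5
  2 <= 5: swap -> [2, 44, 6, 51, 43, 5]
Place pivot at 1: [2, 5, 6, 51, 43, 44]

Partitioned: [2, 5, 6, 51, 43, 44]


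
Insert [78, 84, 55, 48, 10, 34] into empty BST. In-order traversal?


Insert 78: root
Insert 84: R from 78
Insert 55: L from 78
Insert 48: L from 78 -> L from 55
Insert 10: L from 78 -> L from 55 -> L from 48
Insert 34: L from 78 -> L from 55 -> L from 48 -> R from 10

In-order: [10, 34, 48, 55, 78, 84]


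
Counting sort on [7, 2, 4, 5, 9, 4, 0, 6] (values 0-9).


Input: [7, 2, 4, 5, 9, 4, 0, 6]
Counts: [1, 0, 1, 0, 2, 1, 1, 1, 0, 1]

Sorted: [0, 2, 4, 4, 5, 6, 7, 9]


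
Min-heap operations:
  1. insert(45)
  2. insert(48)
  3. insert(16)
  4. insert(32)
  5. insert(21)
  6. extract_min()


insert(45) -> [45]
insert(48) -> [45, 48]
insert(16) -> [16, 48, 45]
insert(32) -> [16, 32, 45, 48]
insert(21) -> [16, 21, 45, 48, 32]
extract_min()->16, [21, 32, 45, 48]

Final heap: [21, 32, 45, 48]


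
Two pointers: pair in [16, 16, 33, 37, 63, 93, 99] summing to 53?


lo=0(16)+hi=6(99)=115
lo=0(16)+hi=5(93)=109
lo=0(16)+hi=4(63)=79
lo=0(16)+hi=3(37)=53

Yes: 16+37=53


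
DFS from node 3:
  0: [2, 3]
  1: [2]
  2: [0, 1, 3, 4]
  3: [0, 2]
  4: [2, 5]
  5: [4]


Visit 3, push [2, 0]
Visit 0, push [2]
Visit 2, push [4, 1]
Visit 1, push []
Visit 4, push [5]
Visit 5, push []

DFS order: [3, 0, 2, 1, 4, 5]


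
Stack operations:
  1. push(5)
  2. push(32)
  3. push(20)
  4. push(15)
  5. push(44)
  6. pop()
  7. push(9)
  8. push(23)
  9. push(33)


push(5) -> [5]
push(32) -> [5, 32]
push(20) -> [5, 32, 20]
push(15) -> [5, 32, 20, 15]
push(44) -> [5, 32, 20, 15, 44]
pop()->44, [5, 32, 20, 15]
push(9) -> [5, 32, 20, 15, 9]
push(23) -> [5, 32, 20, 15, 9, 23]
push(33) -> [5, 32, 20, 15, 9, 23, 33]

Final stack: [5, 32, 20, 15, 9, 23, 33]


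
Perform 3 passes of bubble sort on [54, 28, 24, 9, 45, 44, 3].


Initial: [54, 28, 24, 9, 45, 44, 3]
Pass 1: [28, 24, 9, 45, 44, 3, 54] (6 swaps)
Pass 2: [24, 9, 28, 44, 3, 45, 54] (4 swaps)
Pass 3: [9, 24, 28, 3, 44, 45, 54] (2 swaps)

After 3 passes: [9, 24, 28, 3, 44, 45, 54]


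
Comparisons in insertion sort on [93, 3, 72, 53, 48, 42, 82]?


Algorithm: insertion sort
Input: [93, 3, 72, 53, 48, 42, 82]
Sorted: [3, 42, 48, 53, 72, 82, 93]

17


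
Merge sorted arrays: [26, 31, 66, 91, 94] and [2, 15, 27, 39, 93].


Take 2 from B
Take 15 from B
Take 26 from A
Take 27 from B
Take 31 from A
Take 39 from B
Take 66 from A
Take 91 from A
Take 93 from B

Merged: [2, 15, 26, 27, 31, 39, 66, 91, 93, 94]


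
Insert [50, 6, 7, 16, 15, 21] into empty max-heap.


Insert 50: [50]
Insert 6: [50, 6]
Insert 7: [50, 6, 7]
Insert 16: [50, 16, 7, 6]
Insert 15: [50, 16, 7, 6, 15]
Insert 21: [50, 16, 21, 6, 15, 7]

Final heap: [50, 16, 21, 6, 15, 7]


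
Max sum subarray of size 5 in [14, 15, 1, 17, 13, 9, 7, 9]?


[0:5]: 60
[1:6]: 55
[2:7]: 47
[3:8]: 55

Max: 60 at [0:5]


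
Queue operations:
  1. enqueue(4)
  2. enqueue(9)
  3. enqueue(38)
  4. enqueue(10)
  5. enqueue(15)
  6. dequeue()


enqueue(4) -> [4]
enqueue(9) -> [4, 9]
enqueue(38) -> [4, 9, 38]
enqueue(10) -> [4, 9, 38, 10]
enqueue(15) -> [4, 9, 38, 10, 15]
dequeue()->4, [9, 38, 10, 15]

Final queue: [9, 38, 10, 15]


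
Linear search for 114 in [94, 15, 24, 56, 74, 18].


i=0: 94!=114
i=1: 15!=114
i=2: 24!=114
i=3: 56!=114
i=4: 74!=114
i=5: 18!=114

Not found, 6 comps


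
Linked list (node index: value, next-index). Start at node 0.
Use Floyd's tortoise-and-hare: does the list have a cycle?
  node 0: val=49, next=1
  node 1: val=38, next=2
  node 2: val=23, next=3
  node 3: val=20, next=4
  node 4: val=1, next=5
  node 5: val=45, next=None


Floyd's tortoise (slow, +1) and hare (fast, +2):
  init: slow=0, fast=0
  step 1: slow=1, fast=2
  step 2: slow=2, fast=4
  step 3: fast 4->5->None, no cycle

Cycle: no


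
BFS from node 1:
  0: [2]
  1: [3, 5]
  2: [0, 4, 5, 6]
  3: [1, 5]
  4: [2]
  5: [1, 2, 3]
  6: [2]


Visit 1, enqueue [3, 5]
Visit 3, enqueue []
Visit 5, enqueue [2]
Visit 2, enqueue [0, 4, 6]
Visit 0, enqueue []
Visit 4, enqueue []
Visit 6, enqueue []

BFS order: [1, 3, 5, 2, 0, 4, 6]


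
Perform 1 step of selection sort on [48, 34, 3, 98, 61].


Initial: [48, 34, 3, 98, 61]
Step 1: min=3 at 2
  Swap: [3, 34, 48, 98, 61]

After 1 step: [3, 34, 48, 98, 61]


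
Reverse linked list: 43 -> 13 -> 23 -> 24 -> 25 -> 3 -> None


Step 1: curr=43, set curr.next=prev(None) | reversed so far: 43
Step 2: curr=13, set curr.next=prev(43) | reversed so far: 13 -> 43
Step 3: curr=23, set curr.next=prev(13) | reversed so far: 23 -> 13 -> 43
Step 4: curr=24, set curr.next=prev(23) | reversed so far: 24 -> 23 -> 13 -> 43
Step 5: curr=25, set curr.next=prev(24) | reversed so far: 25 -> 24 -> 23 -> 13 -> 43
Step 6: curr=3, set curr.next=prev(25) | reversed so far: 3 -> 25 -> 24 -> 23 -> 13 -> 43

3 -> 25 -> 24 -> 23 -> 13 -> 43 -> None


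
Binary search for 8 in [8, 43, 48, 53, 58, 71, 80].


Step 1: lo=0, hi=6, mid=3, val=53
Step 2: lo=0, hi=2, mid=1, val=43
Step 3: lo=0, hi=0, mid=0, val=8

Found at index 0


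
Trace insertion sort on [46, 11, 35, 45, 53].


Initial: [46, 11, 35, 45, 53]
Insert 11: [11, 46, 35, 45, 53]
Insert 35: [11, 35, 46, 45, 53]
Insert 45: [11, 35, 45, 46, 53]
Insert 53: [11, 35, 45, 46, 53]

Sorted: [11, 35, 45, 46, 53]


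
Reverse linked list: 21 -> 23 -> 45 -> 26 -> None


Step 1: curr=21, set curr.next=prev(None) | reversed so far: 21
Step 2: curr=23, set curr.next=prev(21) | reversed so far: 23 -> 21
Step 3: curr=45, set curr.next=prev(23) | reversed so far: 45 -> 23 -> 21
Step 4: curr=26, set curr.next=prev(45) | reversed so far: 26 -> 45 -> 23 -> 21

26 -> 45 -> 23 -> 21 -> None


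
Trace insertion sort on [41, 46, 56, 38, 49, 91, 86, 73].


Initial: [41, 46, 56, 38, 49, 91, 86, 73]
Insert 46: [41, 46, 56, 38, 49, 91, 86, 73]
Insert 56: [41, 46, 56, 38, 49, 91, 86, 73]
Insert 38: [38, 41, 46, 56, 49, 91, 86, 73]
Insert 49: [38, 41, 46, 49, 56, 91, 86, 73]
Insert 91: [38, 41, 46, 49, 56, 91, 86, 73]
Insert 86: [38, 41, 46, 49, 56, 86, 91, 73]
Insert 73: [38, 41, 46, 49, 56, 73, 86, 91]

Sorted: [38, 41, 46, 49, 56, 73, 86, 91]


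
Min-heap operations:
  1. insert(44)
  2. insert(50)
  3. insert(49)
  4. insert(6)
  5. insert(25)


insert(44) -> [44]
insert(50) -> [44, 50]
insert(49) -> [44, 50, 49]
insert(6) -> [6, 44, 49, 50]
insert(25) -> [6, 25, 49, 50, 44]

Final heap: [6, 25, 49, 50, 44]


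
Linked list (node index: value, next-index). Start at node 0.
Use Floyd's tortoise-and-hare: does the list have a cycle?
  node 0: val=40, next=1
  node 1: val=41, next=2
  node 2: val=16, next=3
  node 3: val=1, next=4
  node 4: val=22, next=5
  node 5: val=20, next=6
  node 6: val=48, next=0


Floyd's tortoise (slow, +1) and hare (fast, +2):
  init: slow=0, fast=0
  step 1: slow=1, fast=2
  step 2: slow=2, fast=4
  step 3: slow=3, fast=6
  step 4: slow=4, fast=1
  step 5: slow=5, fast=3
  step 6: slow=6, fast=5
  step 7: slow=0, fast=0
  slow == fast at node 0: cycle detected

Cycle: yes


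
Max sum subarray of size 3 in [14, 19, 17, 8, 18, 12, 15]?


[0:3]: 50
[1:4]: 44
[2:5]: 43
[3:6]: 38
[4:7]: 45

Max: 50 at [0:3]


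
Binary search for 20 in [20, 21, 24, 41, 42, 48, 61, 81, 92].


Step 1: lo=0, hi=8, mid=4, val=42
Step 2: lo=0, hi=3, mid=1, val=21
Step 3: lo=0, hi=0, mid=0, val=20

Found at index 0


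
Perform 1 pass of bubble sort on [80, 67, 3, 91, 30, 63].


Initial: [80, 67, 3, 91, 30, 63]
Pass 1: [67, 3, 80, 30, 63, 91] (4 swaps)

After 1 pass: [67, 3, 80, 30, 63, 91]


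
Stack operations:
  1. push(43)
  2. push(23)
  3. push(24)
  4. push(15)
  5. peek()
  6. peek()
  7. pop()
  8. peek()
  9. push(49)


push(43) -> [43]
push(23) -> [43, 23]
push(24) -> [43, 23, 24]
push(15) -> [43, 23, 24, 15]
peek()->15
peek()->15
pop()->15, [43, 23, 24]
peek()->24
push(49) -> [43, 23, 24, 49]

Final stack: [43, 23, 24, 49]


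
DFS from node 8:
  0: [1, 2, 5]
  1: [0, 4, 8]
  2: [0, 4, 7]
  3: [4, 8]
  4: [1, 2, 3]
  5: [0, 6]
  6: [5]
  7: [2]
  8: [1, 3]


Visit 8, push [3, 1]
Visit 1, push [4, 0]
Visit 0, push [5, 2]
Visit 2, push [7, 4]
Visit 4, push [3]
Visit 3, push []
Visit 7, push []
Visit 5, push [6]
Visit 6, push []

DFS order: [8, 1, 0, 2, 4, 3, 7, 5, 6]


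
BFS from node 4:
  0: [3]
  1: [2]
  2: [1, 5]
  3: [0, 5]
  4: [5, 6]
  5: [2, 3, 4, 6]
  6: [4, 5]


Visit 4, enqueue [5, 6]
Visit 5, enqueue [2, 3]
Visit 6, enqueue []
Visit 2, enqueue [1]
Visit 3, enqueue [0]
Visit 1, enqueue []
Visit 0, enqueue []

BFS order: [4, 5, 6, 2, 3, 1, 0]


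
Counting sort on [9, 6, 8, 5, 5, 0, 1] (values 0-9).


Input: [9, 6, 8, 5, 5, 0, 1]
Counts: [1, 1, 0, 0, 0, 2, 1, 0, 1, 1]

Sorted: [0, 1, 5, 5, 6, 8, 9]


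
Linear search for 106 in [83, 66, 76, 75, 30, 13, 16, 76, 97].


i=0: 83!=106
i=1: 66!=106
i=2: 76!=106
i=3: 75!=106
i=4: 30!=106
i=5: 13!=106
i=6: 16!=106
i=7: 76!=106
i=8: 97!=106

Not found, 9 comps


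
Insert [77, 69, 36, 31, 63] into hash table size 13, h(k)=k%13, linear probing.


Insert 77: h=12 -> slot 12
Insert 69: h=4 -> slot 4
Insert 36: h=10 -> slot 10
Insert 31: h=5 -> slot 5
Insert 63: h=11 -> slot 11

Table: [None, None, None, None, 69, 31, None, None, None, None, 36, 63, 77]


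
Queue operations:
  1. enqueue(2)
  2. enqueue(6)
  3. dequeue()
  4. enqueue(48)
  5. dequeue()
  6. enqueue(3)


enqueue(2) -> [2]
enqueue(6) -> [2, 6]
dequeue()->2, [6]
enqueue(48) -> [6, 48]
dequeue()->6, [48]
enqueue(3) -> [48, 3]

Final queue: [48, 3]


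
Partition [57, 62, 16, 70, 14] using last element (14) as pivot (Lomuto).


Pivot: 14
Place pivot at 0: [14, 62, 16, 70, 57]

Partitioned: [14, 62, 16, 70, 57]


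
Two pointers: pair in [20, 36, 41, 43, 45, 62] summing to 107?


lo=0(20)+hi=5(62)=82
lo=1(36)+hi=5(62)=98
lo=2(41)+hi=5(62)=103
lo=3(43)+hi=5(62)=105
lo=4(45)+hi=5(62)=107

Yes: 45+62=107


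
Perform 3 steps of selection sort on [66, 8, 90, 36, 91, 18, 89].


Initial: [66, 8, 90, 36, 91, 18, 89]
Step 1: min=8 at 1
  Swap: [8, 66, 90, 36, 91, 18, 89]
Step 2: min=18 at 5
  Swap: [8, 18, 90, 36, 91, 66, 89]
Step 3: min=36 at 3
  Swap: [8, 18, 36, 90, 91, 66, 89]

After 3 steps: [8, 18, 36, 90, 91, 66, 89]


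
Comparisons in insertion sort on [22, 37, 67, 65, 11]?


Algorithm: insertion sort
Input: [22, 37, 67, 65, 11]
Sorted: [11, 22, 37, 65, 67]

8


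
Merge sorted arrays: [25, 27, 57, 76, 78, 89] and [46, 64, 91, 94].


Take 25 from A
Take 27 from A
Take 46 from B
Take 57 from A
Take 64 from B
Take 76 from A
Take 78 from A
Take 89 from A

Merged: [25, 27, 46, 57, 64, 76, 78, 89, 91, 94]


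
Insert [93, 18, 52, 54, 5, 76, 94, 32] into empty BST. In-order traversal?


Insert 93: root
Insert 18: L from 93
Insert 52: L from 93 -> R from 18
Insert 54: L from 93 -> R from 18 -> R from 52
Insert 5: L from 93 -> L from 18
Insert 76: L from 93 -> R from 18 -> R from 52 -> R from 54
Insert 94: R from 93
Insert 32: L from 93 -> R from 18 -> L from 52

In-order: [5, 18, 32, 52, 54, 76, 93, 94]


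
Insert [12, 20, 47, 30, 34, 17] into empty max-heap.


Insert 12: [12]
Insert 20: [20, 12]
Insert 47: [47, 12, 20]
Insert 30: [47, 30, 20, 12]
Insert 34: [47, 34, 20, 12, 30]
Insert 17: [47, 34, 20, 12, 30, 17]

Final heap: [47, 34, 20, 12, 30, 17]


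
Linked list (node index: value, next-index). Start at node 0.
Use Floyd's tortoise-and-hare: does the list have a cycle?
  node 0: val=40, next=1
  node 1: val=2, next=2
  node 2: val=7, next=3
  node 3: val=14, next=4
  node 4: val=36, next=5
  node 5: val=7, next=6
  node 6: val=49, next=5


Floyd's tortoise (slow, +1) and hare (fast, +2):
  init: slow=0, fast=0
  step 1: slow=1, fast=2
  step 2: slow=2, fast=4
  step 3: slow=3, fast=6
  step 4: slow=4, fast=6
  step 5: slow=5, fast=6
  step 6: slow=6, fast=6
  slow == fast at node 6: cycle detected

Cycle: yes


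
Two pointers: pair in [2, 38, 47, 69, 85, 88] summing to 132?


lo=0(2)+hi=5(88)=90
lo=1(38)+hi=5(88)=126
lo=2(47)+hi=5(88)=135
lo=2(47)+hi=4(85)=132

Yes: 47+85=132


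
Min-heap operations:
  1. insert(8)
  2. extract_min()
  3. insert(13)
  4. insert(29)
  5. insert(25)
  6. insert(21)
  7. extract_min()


insert(8) -> [8]
extract_min()->8, []
insert(13) -> [13]
insert(29) -> [13, 29]
insert(25) -> [13, 29, 25]
insert(21) -> [13, 21, 25, 29]
extract_min()->13, [21, 29, 25]

Final heap: [21, 29, 25]


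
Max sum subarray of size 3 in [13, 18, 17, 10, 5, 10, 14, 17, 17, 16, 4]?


[0:3]: 48
[1:4]: 45
[2:5]: 32
[3:6]: 25
[4:7]: 29
[5:8]: 41
[6:9]: 48
[7:10]: 50
[8:11]: 37

Max: 50 at [7:10]


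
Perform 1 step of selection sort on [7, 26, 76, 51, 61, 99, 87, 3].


Initial: [7, 26, 76, 51, 61, 99, 87, 3]
Step 1: min=3 at 7
  Swap: [3, 26, 76, 51, 61, 99, 87, 7]

After 1 step: [3, 26, 76, 51, 61, 99, 87, 7]


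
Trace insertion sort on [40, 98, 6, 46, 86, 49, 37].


Initial: [40, 98, 6, 46, 86, 49, 37]
Insert 98: [40, 98, 6, 46, 86, 49, 37]
Insert 6: [6, 40, 98, 46, 86, 49, 37]
Insert 46: [6, 40, 46, 98, 86, 49, 37]
Insert 86: [6, 40, 46, 86, 98, 49, 37]
Insert 49: [6, 40, 46, 49, 86, 98, 37]
Insert 37: [6, 37, 40, 46, 49, 86, 98]

Sorted: [6, 37, 40, 46, 49, 86, 98]


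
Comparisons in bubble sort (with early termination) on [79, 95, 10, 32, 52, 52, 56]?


Algorithm: bubble sort (with early termination)
Input: [79, 95, 10, 32, 52, 52, 56]
Sorted: [10, 32, 52, 52, 56, 79, 95]

15


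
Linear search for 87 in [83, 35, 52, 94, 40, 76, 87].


i=0: 83!=87
i=1: 35!=87
i=2: 52!=87
i=3: 94!=87
i=4: 40!=87
i=5: 76!=87
i=6: 87==87 found!

Found at 6, 7 comps


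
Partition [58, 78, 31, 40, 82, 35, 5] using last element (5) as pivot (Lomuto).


Pivot: 5
Place pivot at 0: [5, 78, 31, 40, 82, 35, 58]

Partitioned: [5, 78, 31, 40, 82, 35, 58]


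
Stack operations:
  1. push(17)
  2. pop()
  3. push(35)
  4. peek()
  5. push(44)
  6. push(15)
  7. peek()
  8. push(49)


push(17) -> [17]
pop()->17, []
push(35) -> [35]
peek()->35
push(44) -> [35, 44]
push(15) -> [35, 44, 15]
peek()->15
push(49) -> [35, 44, 15, 49]

Final stack: [35, 44, 15, 49]


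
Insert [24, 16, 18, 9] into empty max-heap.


Insert 24: [24]
Insert 16: [24, 16]
Insert 18: [24, 16, 18]
Insert 9: [24, 16, 18, 9]

Final heap: [24, 16, 18, 9]


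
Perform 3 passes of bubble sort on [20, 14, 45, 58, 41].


Initial: [20, 14, 45, 58, 41]
Pass 1: [14, 20, 45, 41, 58] (2 swaps)
Pass 2: [14, 20, 41, 45, 58] (1 swaps)
Pass 3: [14, 20, 41, 45, 58] (0 swaps)

After 3 passes: [14, 20, 41, 45, 58]


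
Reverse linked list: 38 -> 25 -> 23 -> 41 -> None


Step 1: curr=38, set curr.next=prev(None) | reversed so far: 38
Step 2: curr=25, set curr.next=prev(38) | reversed so far: 25 -> 38
Step 3: curr=23, set curr.next=prev(25) | reversed so far: 23 -> 25 -> 38
Step 4: curr=41, set curr.next=prev(23) | reversed so far: 41 -> 23 -> 25 -> 38

41 -> 23 -> 25 -> 38 -> None


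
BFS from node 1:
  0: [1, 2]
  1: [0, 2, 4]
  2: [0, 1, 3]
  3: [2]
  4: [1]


Visit 1, enqueue [0, 2, 4]
Visit 0, enqueue []
Visit 2, enqueue [3]
Visit 4, enqueue []
Visit 3, enqueue []

BFS order: [1, 0, 2, 4, 3]


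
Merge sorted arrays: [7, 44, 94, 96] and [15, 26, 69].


Take 7 from A
Take 15 from B
Take 26 from B
Take 44 from A
Take 69 from B

Merged: [7, 15, 26, 44, 69, 94, 96]


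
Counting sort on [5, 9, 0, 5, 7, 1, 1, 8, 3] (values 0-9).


Input: [5, 9, 0, 5, 7, 1, 1, 8, 3]
Counts: [1, 2, 0, 1, 0, 2, 0, 1, 1, 1]

Sorted: [0, 1, 1, 3, 5, 5, 7, 8, 9]


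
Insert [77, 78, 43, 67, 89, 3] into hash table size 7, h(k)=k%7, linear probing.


Insert 77: h=0 -> slot 0
Insert 78: h=1 -> slot 1
Insert 43: h=1, 1 probes -> slot 2
Insert 67: h=4 -> slot 4
Insert 89: h=5 -> slot 5
Insert 3: h=3 -> slot 3

Table: [77, 78, 43, 3, 67, 89, None]


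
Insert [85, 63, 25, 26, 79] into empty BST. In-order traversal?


Insert 85: root
Insert 63: L from 85
Insert 25: L from 85 -> L from 63
Insert 26: L from 85 -> L from 63 -> R from 25
Insert 79: L from 85 -> R from 63

In-order: [25, 26, 63, 79, 85]


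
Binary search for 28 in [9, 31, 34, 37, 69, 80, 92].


Step 1: lo=0, hi=6, mid=3, val=37
Step 2: lo=0, hi=2, mid=1, val=31
Step 3: lo=0, hi=0, mid=0, val=9

Not found


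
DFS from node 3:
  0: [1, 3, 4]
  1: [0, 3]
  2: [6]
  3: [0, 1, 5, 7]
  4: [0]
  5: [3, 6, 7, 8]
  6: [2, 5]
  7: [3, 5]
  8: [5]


Visit 3, push [7, 5, 1, 0]
Visit 0, push [4, 1]
Visit 1, push []
Visit 4, push []
Visit 5, push [8, 7, 6]
Visit 6, push [2]
Visit 2, push []
Visit 7, push []
Visit 8, push []

DFS order: [3, 0, 1, 4, 5, 6, 2, 7, 8]


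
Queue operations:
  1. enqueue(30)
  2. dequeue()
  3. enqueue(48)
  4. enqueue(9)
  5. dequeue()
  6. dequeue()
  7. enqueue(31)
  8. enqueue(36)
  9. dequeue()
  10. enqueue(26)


enqueue(30) -> [30]
dequeue()->30, []
enqueue(48) -> [48]
enqueue(9) -> [48, 9]
dequeue()->48, [9]
dequeue()->9, []
enqueue(31) -> [31]
enqueue(36) -> [31, 36]
dequeue()->31, [36]
enqueue(26) -> [36, 26]

Final queue: [36, 26]


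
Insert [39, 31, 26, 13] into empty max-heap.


Insert 39: [39]
Insert 31: [39, 31]
Insert 26: [39, 31, 26]
Insert 13: [39, 31, 26, 13]

Final heap: [39, 31, 26, 13]


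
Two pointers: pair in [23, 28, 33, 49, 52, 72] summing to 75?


lo=0(23)+hi=5(72)=95
lo=0(23)+hi=4(52)=75

Yes: 23+52=75


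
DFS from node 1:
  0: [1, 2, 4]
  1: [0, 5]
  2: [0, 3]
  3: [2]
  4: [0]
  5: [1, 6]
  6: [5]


Visit 1, push [5, 0]
Visit 0, push [4, 2]
Visit 2, push [3]
Visit 3, push []
Visit 4, push []
Visit 5, push [6]
Visit 6, push []

DFS order: [1, 0, 2, 3, 4, 5, 6]


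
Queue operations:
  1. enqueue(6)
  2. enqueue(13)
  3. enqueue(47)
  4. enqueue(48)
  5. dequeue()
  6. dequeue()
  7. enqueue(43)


enqueue(6) -> [6]
enqueue(13) -> [6, 13]
enqueue(47) -> [6, 13, 47]
enqueue(48) -> [6, 13, 47, 48]
dequeue()->6, [13, 47, 48]
dequeue()->13, [47, 48]
enqueue(43) -> [47, 48, 43]

Final queue: [47, 48, 43]


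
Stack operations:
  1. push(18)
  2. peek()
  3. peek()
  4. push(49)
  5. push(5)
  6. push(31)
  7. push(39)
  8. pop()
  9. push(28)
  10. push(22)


push(18) -> [18]
peek()->18
peek()->18
push(49) -> [18, 49]
push(5) -> [18, 49, 5]
push(31) -> [18, 49, 5, 31]
push(39) -> [18, 49, 5, 31, 39]
pop()->39, [18, 49, 5, 31]
push(28) -> [18, 49, 5, 31, 28]
push(22) -> [18, 49, 5, 31, 28, 22]

Final stack: [18, 49, 5, 31, 28, 22]


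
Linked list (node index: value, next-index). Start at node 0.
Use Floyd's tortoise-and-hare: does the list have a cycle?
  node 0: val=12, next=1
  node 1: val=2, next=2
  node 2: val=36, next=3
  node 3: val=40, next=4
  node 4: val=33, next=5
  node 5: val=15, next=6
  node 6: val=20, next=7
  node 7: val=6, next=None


Floyd's tortoise (slow, +1) and hare (fast, +2):
  init: slow=0, fast=0
  step 1: slow=1, fast=2
  step 2: slow=2, fast=4
  step 3: slow=3, fast=6
  step 4: fast 6->7->None, no cycle

Cycle: no


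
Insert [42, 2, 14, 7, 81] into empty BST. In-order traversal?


Insert 42: root
Insert 2: L from 42
Insert 14: L from 42 -> R from 2
Insert 7: L from 42 -> R from 2 -> L from 14
Insert 81: R from 42

In-order: [2, 7, 14, 42, 81]


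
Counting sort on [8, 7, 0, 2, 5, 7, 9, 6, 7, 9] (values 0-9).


Input: [8, 7, 0, 2, 5, 7, 9, 6, 7, 9]
Counts: [1, 0, 1, 0, 0, 1, 1, 3, 1, 2]

Sorted: [0, 2, 5, 6, 7, 7, 7, 8, 9, 9]


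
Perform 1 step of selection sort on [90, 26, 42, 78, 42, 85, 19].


Initial: [90, 26, 42, 78, 42, 85, 19]
Step 1: min=19 at 6
  Swap: [19, 26, 42, 78, 42, 85, 90]

After 1 step: [19, 26, 42, 78, 42, 85, 90]


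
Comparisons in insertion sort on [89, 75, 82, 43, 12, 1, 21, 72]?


Algorithm: insertion sort
Input: [89, 75, 82, 43, 12, 1, 21, 72]
Sorted: [1, 12, 21, 43, 72, 75, 82, 89]

24


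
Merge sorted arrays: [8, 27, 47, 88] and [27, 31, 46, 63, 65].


Take 8 from A
Take 27 from A
Take 27 from B
Take 31 from B
Take 46 from B
Take 47 from A
Take 63 from B
Take 65 from B

Merged: [8, 27, 27, 31, 46, 47, 63, 65, 88]


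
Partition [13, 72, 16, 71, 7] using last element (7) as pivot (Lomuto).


Pivot: 7
Place pivot at 0: [7, 72, 16, 71, 13]

Partitioned: [7, 72, 16, 71, 13]


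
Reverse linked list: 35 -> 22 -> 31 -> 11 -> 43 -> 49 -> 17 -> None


Step 1: curr=35, set curr.next=prev(None) | reversed so far: 35
Step 2: curr=22, set curr.next=prev(35) | reversed so far: 22 -> 35
Step 3: curr=31, set curr.next=prev(22) | reversed so far: 31 -> 22 -> 35
Step 4: curr=11, set curr.next=prev(31) | reversed so far: 11 -> 31 -> 22 -> 35
Step 5: curr=43, set curr.next=prev(11) | reversed so far: 43 -> 11 -> 31 -> 22 -> 35
Step 6: curr=49, set curr.next=prev(43) | reversed so far: 49 -> 43 -> 11 -> 31 -> 22 -> 35
Step 7: curr=17, set curr.next=prev(49) | reversed so far: 17 -> 49 -> 43 -> 11 -> 31 -> 22 -> 35

17 -> 49 -> 43 -> 11 -> 31 -> 22 -> 35 -> None


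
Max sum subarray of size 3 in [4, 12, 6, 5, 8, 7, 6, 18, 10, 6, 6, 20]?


[0:3]: 22
[1:4]: 23
[2:5]: 19
[3:6]: 20
[4:7]: 21
[5:8]: 31
[6:9]: 34
[7:10]: 34
[8:11]: 22
[9:12]: 32

Max: 34 at [6:9]


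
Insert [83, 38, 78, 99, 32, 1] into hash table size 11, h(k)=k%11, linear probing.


Insert 83: h=6 -> slot 6
Insert 38: h=5 -> slot 5
Insert 78: h=1 -> slot 1
Insert 99: h=0 -> slot 0
Insert 32: h=10 -> slot 10
Insert 1: h=1, 1 probes -> slot 2

Table: [99, 78, 1, None, None, 38, 83, None, None, None, 32]


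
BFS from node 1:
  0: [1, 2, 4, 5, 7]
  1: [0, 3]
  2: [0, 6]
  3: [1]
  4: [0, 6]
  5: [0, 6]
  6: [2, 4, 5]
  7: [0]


Visit 1, enqueue [0, 3]
Visit 0, enqueue [2, 4, 5, 7]
Visit 3, enqueue []
Visit 2, enqueue [6]
Visit 4, enqueue []
Visit 5, enqueue []
Visit 7, enqueue []
Visit 6, enqueue []

BFS order: [1, 0, 3, 2, 4, 5, 7, 6]


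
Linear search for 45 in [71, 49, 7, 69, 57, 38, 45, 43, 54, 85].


i=0: 71!=45
i=1: 49!=45
i=2: 7!=45
i=3: 69!=45
i=4: 57!=45
i=5: 38!=45
i=6: 45==45 found!

Found at 6, 7 comps


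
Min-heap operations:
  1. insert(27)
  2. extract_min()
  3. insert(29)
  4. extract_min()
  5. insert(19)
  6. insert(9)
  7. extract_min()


insert(27) -> [27]
extract_min()->27, []
insert(29) -> [29]
extract_min()->29, []
insert(19) -> [19]
insert(9) -> [9, 19]
extract_min()->9, [19]

Final heap: [19]


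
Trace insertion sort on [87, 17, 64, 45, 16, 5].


Initial: [87, 17, 64, 45, 16, 5]
Insert 17: [17, 87, 64, 45, 16, 5]
Insert 64: [17, 64, 87, 45, 16, 5]
Insert 45: [17, 45, 64, 87, 16, 5]
Insert 16: [16, 17, 45, 64, 87, 5]
Insert 5: [5, 16, 17, 45, 64, 87]

Sorted: [5, 16, 17, 45, 64, 87]


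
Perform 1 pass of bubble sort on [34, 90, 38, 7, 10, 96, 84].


Initial: [34, 90, 38, 7, 10, 96, 84]
Pass 1: [34, 38, 7, 10, 90, 84, 96] (4 swaps)

After 1 pass: [34, 38, 7, 10, 90, 84, 96]


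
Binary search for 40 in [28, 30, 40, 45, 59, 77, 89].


Step 1: lo=0, hi=6, mid=3, val=45
Step 2: lo=0, hi=2, mid=1, val=30
Step 3: lo=2, hi=2, mid=2, val=40

Found at index 2


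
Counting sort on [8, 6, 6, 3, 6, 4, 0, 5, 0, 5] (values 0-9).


Input: [8, 6, 6, 3, 6, 4, 0, 5, 0, 5]
Counts: [2, 0, 0, 1, 1, 2, 3, 0, 1, 0]

Sorted: [0, 0, 3, 4, 5, 5, 6, 6, 6, 8]


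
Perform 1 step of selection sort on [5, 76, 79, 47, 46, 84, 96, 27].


Initial: [5, 76, 79, 47, 46, 84, 96, 27]
Step 1: min=5 at 0
  Swap: [5, 76, 79, 47, 46, 84, 96, 27]

After 1 step: [5, 76, 79, 47, 46, 84, 96, 27]


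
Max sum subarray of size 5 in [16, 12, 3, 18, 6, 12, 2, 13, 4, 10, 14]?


[0:5]: 55
[1:6]: 51
[2:7]: 41
[3:8]: 51
[4:9]: 37
[5:10]: 41
[6:11]: 43

Max: 55 at [0:5]


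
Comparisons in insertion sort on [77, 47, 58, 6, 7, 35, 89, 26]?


Algorithm: insertion sort
Input: [77, 47, 58, 6, 7, 35, 89, 26]
Sorted: [6, 7, 26, 35, 47, 58, 77, 89]

21


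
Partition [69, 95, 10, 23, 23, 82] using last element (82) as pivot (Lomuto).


Pivot: 82
  69 <= 82: advance i (no swap)
  10 <= 82: swap -> [69, 10, 95, 23, 23, 82]
  23 <= 82: swap -> [69, 10, 23, 95, 23, 82]
  23 <= 82: swap -> [69, 10, 23, 23, 95, 82]
Place pivot at 4: [69, 10, 23, 23, 82, 95]

Partitioned: [69, 10, 23, 23, 82, 95]


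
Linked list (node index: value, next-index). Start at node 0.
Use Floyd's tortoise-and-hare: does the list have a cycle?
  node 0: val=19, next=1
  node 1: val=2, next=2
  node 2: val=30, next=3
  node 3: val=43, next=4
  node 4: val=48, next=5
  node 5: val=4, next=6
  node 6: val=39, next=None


Floyd's tortoise (slow, +1) and hare (fast, +2):
  init: slow=0, fast=0
  step 1: slow=1, fast=2
  step 2: slow=2, fast=4
  step 3: slow=3, fast=6
  step 4: fast -> None, no cycle

Cycle: no


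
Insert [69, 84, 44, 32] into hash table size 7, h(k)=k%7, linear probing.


Insert 69: h=6 -> slot 6
Insert 84: h=0 -> slot 0
Insert 44: h=2 -> slot 2
Insert 32: h=4 -> slot 4

Table: [84, None, 44, None, 32, None, 69]


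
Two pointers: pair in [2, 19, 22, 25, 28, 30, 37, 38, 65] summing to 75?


lo=0(2)+hi=8(65)=67
lo=1(19)+hi=8(65)=84
lo=1(19)+hi=7(38)=57
lo=2(22)+hi=7(38)=60
lo=3(25)+hi=7(38)=63
lo=4(28)+hi=7(38)=66
lo=5(30)+hi=7(38)=68
lo=6(37)+hi=7(38)=75

Yes: 37+38=75


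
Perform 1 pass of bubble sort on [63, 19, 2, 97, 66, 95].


Initial: [63, 19, 2, 97, 66, 95]
Pass 1: [19, 2, 63, 66, 95, 97] (4 swaps)

After 1 pass: [19, 2, 63, 66, 95, 97]


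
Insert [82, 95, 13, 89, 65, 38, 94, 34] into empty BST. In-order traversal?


Insert 82: root
Insert 95: R from 82
Insert 13: L from 82
Insert 89: R from 82 -> L from 95
Insert 65: L from 82 -> R from 13
Insert 38: L from 82 -> R from 13 -> L from 65
Insert 94: R from 82 -> L from 95 -> R from 89
Insert 34: L from 82 -> R from 13 -> L from 65 -> L from 38

In-order: [13, 34, 38, 65, 82, 89, 94, 95]


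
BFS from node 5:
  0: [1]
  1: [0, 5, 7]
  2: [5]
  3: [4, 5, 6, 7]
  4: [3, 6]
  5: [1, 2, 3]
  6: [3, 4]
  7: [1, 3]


Visit 5, enqueue [1, 2, 3]
Visit 1, enqueue [0, 7]
Visit 2, enqueue []
Visit 3, enqueue [4, 6]
Visit 0, enqueue []
Visit 7, enqueue []
Visit 4, enqueue []
Visit 6, enqueue []

BFS order: [5, 1, 2, 3, 0, 7, 4, 6]


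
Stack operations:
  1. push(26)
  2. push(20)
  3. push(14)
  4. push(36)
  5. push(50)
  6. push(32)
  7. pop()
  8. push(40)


push(26) -> [26]
push(20) -> [26, 20]
push(14) -> [26, 20, 14]
push(36) -> [26, 20, 14, 36]
push(50) -> [26, 20, 14, 36, 50]
push(32) -> [26, 20, 14, 36, 50, 32]
pop()->32, [26, 20, 14, 36, 50]
push(40) -> [26, 20, 14, 36, 50, 40]

Final stack: [26, 20, 14, 36, 50, 40]


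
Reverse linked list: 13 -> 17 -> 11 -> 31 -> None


Step 1: curr=13, set curr.next=prev(None) | reversed so far: 13
Step 2: curr=17, set curr.next=prev(13) | reversed so far: 17 -> 13
Step 3: curr=11, set curr.next=prev(17) | reversed so far: 11 -> 17 -> 13
Step 4: curr=31, set curr.next=prev(11) | reversed so far: 31 -> 11 -> 17 -> 13

31 -> 11 -> 17 -> 13 -> None


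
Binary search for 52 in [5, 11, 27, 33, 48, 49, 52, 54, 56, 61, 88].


Step 1: lo=0, hi=10, mid=5, val=49
Step 2: lo=6, hi=10, mid=8, val=56
Step 3: lo=6, hi=7, mid=6, val=52

Found at index 6


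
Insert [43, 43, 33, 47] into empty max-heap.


Insert 43: [43]
Insert 43: [43, 43]
Insert 33: [43, 43, 33]
Insert 47: [47, 43, 33, 43]

Final heap: [47, 43, 33, 43]


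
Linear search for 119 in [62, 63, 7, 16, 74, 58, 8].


i=0: 62!=119
i=1: 63!=119
i=2: 7!=119
i=3: 16!=119
i=4: 74!=119
i=5: 58!=119
i=6: 8!=119

Not found, 7 comps


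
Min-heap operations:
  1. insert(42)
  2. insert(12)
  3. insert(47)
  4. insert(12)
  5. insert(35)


insert(42) -> [42]
insert(12) -> [12, 42]
insert(47) -> [12, 42, 47]
insert(12) -> [12, 12, 47, 42]
insert(35) -> [12, 12, 47, 42, 35]

Final heap: [12, 12, 47, 42, 35]


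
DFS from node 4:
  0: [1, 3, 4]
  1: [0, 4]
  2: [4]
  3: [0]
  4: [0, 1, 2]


Visit 4, push [2, 1, 0]
Visit 0, push [3, 1]
Visit 1, push []
Visit 3, push []
Visit 2, push []

DFS order: [4, 0, 1, 3, 2]


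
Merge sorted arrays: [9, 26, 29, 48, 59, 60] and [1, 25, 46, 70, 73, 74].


Take 1 from B
Take 9 from A
Take 25 from B
Take 26 from A
Take 29 from A
Take 46 from B
Take 48 from A
Take 59 from A
Take 60 from A

Merged: [1, 9, 25, 26, 29, 46, 48, 59, 60, 70, 73, 74]


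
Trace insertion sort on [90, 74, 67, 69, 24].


Initial: [90, 74, 67, 69, 24]
Insert 74: [74, 90, 67, 69, 24]
Insert 67: [67, 74, 90, 69, 24]
Insert 69: [67, 69, 74, 90, 24]
Insert 24: [24, 67, 69, 74, 90]

Sorted: [24, 67, 69, 74, 90]


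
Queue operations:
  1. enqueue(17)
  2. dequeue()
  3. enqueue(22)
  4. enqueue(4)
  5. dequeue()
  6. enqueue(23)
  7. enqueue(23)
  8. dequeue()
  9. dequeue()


enqueue(17) -> [17]
dequeue()->17, []
enqueue(22) -> [22]
enqueue(4) -> [22, 4]
dequeue()->22, [4]
enqueue(23) -> [4, 23]
enqueue(23) -> [4, 23, 23]
dequeue()->4, [23, 23]
dequeue()->23, [23]

Final queue: [23]


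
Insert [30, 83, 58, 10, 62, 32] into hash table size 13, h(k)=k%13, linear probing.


Insert 30: h=4 -> slot 4
Insert 83: h=5 -> slot 5
Insert 58: h=6 -> slot 6
Insert 10: h=10 -> slot 10
Insert 62: h=10, 1 probes -> slot 11
Insert 32: h=6, 1 probes -> slot 7

Table: [None, None, None, None, 30, 83, 58, 32, None, None, 10, 62, None]


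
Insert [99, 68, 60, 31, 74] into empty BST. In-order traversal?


Insert 99: root
Insert 68: L from 99
Insert 60: L from 99 -> L from 68
Insert 31: L from 99 -> L from 68 -> L from 60
Insert 74: L from 99 -> R from 68

In-order: [31, 60, 68, 74, 99]


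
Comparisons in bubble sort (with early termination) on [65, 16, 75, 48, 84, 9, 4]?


Algorithm: bubble sort (with early termination)
Input: [65, 16, 75, 48, 84, 9, 4]
Sorted: [4, 9, 16, 48, 65, 75, 84]

21


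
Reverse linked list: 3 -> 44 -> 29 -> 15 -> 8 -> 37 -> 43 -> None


Step 1: curr=3, set curr.next=prev(None) | reversed so far: 3
Step 2: curr=44, set curr.next=prev(3) | reversed so far: 44 -> 3
Step 3: curr=29, set curr.next=prev(44) | reversed so far: 29 -> 44 -> 3
Step 4: curr=15, set curr.next=prev(29) | reversed so far: 15 -> 29 -> 44 -> 3
Step 5: curr=8, set curr.next=prev(15) | reversed so far: 8 -> 15 -> 29 -> 44 -> 3
Step 6: curr=37, set curr.next=prev(8) | reversed so far: 37 -> 8 -> 15 -> 29 -> 44 -> 3
Step 7: curr=43, set curr.next=prev(37) | reversed so far: 43 -> 37 -> 8 -> 15 -> 29 -> 44 -> 3

43 -> 37 -> 8 -> 15 -> 29 -> 44 -> 3 -> None


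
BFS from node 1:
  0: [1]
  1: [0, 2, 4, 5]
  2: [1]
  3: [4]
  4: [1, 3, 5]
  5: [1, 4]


Visit 1, enqueue [0, 2, 4, 5]
Visit 0, enqueue []
Visit 2, enqueue []
Visit 4, enqueue [3]
Visit 5, enqueue []
Visit 3, enqueue []

BFS order: [1, 0, 2, 4, 5, 3]


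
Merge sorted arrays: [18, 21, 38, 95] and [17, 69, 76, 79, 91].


Take 17 from B
Take 18 from A
Take 21 from A
Take 38 from A
Take 69 from B
Take 76 from B
Take 79 from B
Take 91 from B

Merged: [17, 18, 21, 38, 69, 76, 79, 91, 95]


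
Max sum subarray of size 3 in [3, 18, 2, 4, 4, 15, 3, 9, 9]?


[0:3]: 23
[1:4]: 24
[2:5]: 10
[3:6]: 23
[4:7]: 22
[5:8]: 27
[6:9]: 21

Max: 27 at [5:8]


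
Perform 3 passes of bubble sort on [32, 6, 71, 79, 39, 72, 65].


Initial: [32, 6, 71, 79, 39, 72, 65]
Pass 1: [6, 32, 71, 39, 72, 65, 79] (4 swaps)
Pass 2: [6, 32, 39, 71, 65, 72, 79] (2 swaps)
Pass 3: [6, 32, 39, 65, 71, 72, 79] (1 swaps)

After 3 passes: [6, 32, 39, 65, 71, 72, 79]


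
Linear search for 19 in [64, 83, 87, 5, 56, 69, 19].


i=0: 64!=19
i=1: 83!=19
i=2: 87!=19
i=3: 5!=19
i=4: 56!=19
i=5: 69!=19
i=6: 19==19 found!

Found at 6, 7 comps


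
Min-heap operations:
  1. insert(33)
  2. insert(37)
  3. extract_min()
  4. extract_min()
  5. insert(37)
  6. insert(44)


insert(33) -> [33]
insert(37) -> [33, 37]
extract_min()->33, [37]
extract_min()->37, []
insert(37) -> [37]
insert(44) -> [37, 44]

Final heap: [37, 44]


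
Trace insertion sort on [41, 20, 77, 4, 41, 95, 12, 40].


Initial: [41, 20, 77, 4, 41, 95, 12, 40]
Insert 20: [20, 41, 77, 4, 41, 95, 12, 40]
Insert 77: [20, 41, 77, 4, 41, 95, 12, 40]
Insert 4: [4, 20, 41, 77, 41, 95, 12, 40]
Insert 41: [4, 20, 41, 41, 77, 95, 12, 40]
Insert 95: [4, 20, 41, 41, 77, 95, 12, 40]
Insert 12: [4, 12, 20, 41, 41, 77, 95, 40]
Insert 40: [4, 12, 20, 40, 41, 41, 77, 95]

Sorted: [4, 12, 20, 40, 41, 41, 77, 95]


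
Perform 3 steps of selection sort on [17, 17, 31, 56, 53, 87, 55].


Initial: [17, 17, 31, 56, 53, 87, 55]
Step 1: min=17 at 0
  Swap: [17, 17, 31, 56, 53, 87, 55]
Step 2: min=17 at 1
  Swap: [17, 17, 31, 56, 53, 87, 55]
Step 3: min=31 at 2
  Swap: [17, 17, 31, 56, 53, 87, 55]

After 3 steps: [17, 17, 31, 56, 53, 87, 55]


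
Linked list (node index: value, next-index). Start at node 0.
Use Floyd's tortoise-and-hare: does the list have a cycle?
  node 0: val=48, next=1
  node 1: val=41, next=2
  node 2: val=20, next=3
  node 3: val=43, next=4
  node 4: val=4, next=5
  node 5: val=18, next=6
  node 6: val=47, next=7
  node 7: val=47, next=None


Floyd's tortoise (slow, +1) and hare (fast, +2):
  init: slow=0, fast=0
  step 1: slow=1, fast=2
  step 2: slow=2, fast=4
  step 3: slow=3, fast=6
  step 4: fast 6->7->None, no cycle

Cycle: no


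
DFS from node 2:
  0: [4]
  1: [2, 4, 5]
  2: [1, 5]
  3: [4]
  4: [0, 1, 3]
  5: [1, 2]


Visit 2, push [5, 1]
Visit 1, push [5, 4]
Visit 4, push [3, 0]
Visit 0, push []
Visit 3, push []
Visit 5, push []

DFS order: [2, 1, 4, 0, 3, 5]


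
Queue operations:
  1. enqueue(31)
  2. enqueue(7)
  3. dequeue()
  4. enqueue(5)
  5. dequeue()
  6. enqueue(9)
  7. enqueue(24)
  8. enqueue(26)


enqueue(31) -> [31]
enqueue(7) -> [31, 7]
dequeue()->31, [7]
enqueue(5) -> [7, 5]
dequeue()->7, [5]
enqueue(9) -> [5, 9]
enqueue(24) -> [5, 9, 24]
enqueue(26) -> [5, 9, 24, 26]

Final queue: [5, 9, 24, 26]


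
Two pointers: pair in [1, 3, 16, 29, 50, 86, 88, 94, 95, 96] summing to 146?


lo=0(1)+hi=9(96)=97
lo=1(3)+hi=9(96)=99
lo=2(16)+hi=9(96)=112
lo=3(29)+hi=9(96)=125
lo=4(50)+hi=9(96)=146

Yes: 50+96=146


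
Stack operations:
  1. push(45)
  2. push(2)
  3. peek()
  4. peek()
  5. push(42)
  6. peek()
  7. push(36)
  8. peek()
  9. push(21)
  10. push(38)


push(45) -> [45]
push(2) -> [45, 2]
peek()->2
peek()->2
push(42) -> [45, 2, 42]
peek()->42
push(36) -> [45, 2, 42, 36]
peek()->36
push(21) -> [45, 2, 42, 36, 21]
push(38) -> [45, 2, 42, 36, 21, 38]

Final stack: [45, 2, 42, 36, 21, 38]


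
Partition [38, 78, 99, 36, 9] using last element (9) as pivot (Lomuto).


Pivot: 9
Place pivot at 0: [9, 78, 99, 36, 38]

Partitioned: [9, 78, 99, 36, 38]


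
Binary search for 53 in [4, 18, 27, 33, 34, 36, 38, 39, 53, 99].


Step 1: lo=0, hi=9, mid=4, val=34
Step 2: lo=5, hi=9, mid=7, val=39
Step 3: lo=8, hi=9, mid=8, val=53

Found at index 8


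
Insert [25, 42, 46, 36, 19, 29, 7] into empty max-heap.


Insert 25: [25]
Insert 42: [42, 25]
Insert 46: [46, 25, 42]
Insert 36: [46, 36, 42, 25]
Insert 19: [46, 36, 42, 25, 19]
Insert 29: [46, 36, 42, 25, 19, 29]
Insert 7: [46, 36, 42, 25, 19, 29, 7]

Final heap: [46, 36, 42, 25, 19, 29, 7]


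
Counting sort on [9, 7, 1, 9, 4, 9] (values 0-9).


Input: [9, 7, 1, 9, 4, 9]
Counts: [0, 1, 0, 0, 1, 0, 0, 1, 0, 3]

Sorted: [1, 4, 7, 9, 9, 9]


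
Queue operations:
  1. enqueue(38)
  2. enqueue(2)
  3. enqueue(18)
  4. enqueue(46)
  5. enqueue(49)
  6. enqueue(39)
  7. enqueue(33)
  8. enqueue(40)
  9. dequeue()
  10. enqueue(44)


enqueue(38) -> [38]
enqueue(2) -> [38, 2]
enqueue(18) -> [38, 2, 18]
enqueue(46) -> [38, 2, 18, 46]
enqueue(49) -> [38, 2, 18, 46, 49]
enqueue(39) -> [38, 2, 18, 46, 49, 39]
enqueue(33) -> [38, 2, 18, 46, 49, 39, 33]
enqueue(40) -> [38, 2, 18, 46, 49, 39, 33, 40]
dequeue()->38, [2, 18, 46, 49, 39, 33, 40]
enqueue(44) -> [2, 18, 46, 49, 39, 33, 40, 44]

Final queue: [2, 18, 46, 49, 39, 33, 40, 44]


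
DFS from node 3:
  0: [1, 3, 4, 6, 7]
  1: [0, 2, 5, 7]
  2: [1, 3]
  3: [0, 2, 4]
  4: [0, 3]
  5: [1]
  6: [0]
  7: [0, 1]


Visit 3, push [4, 2, 0]
Visit 0, push [7, 6, 4, 1]
Visit 1, push [7, 5, 2]
Visit 2, push []
Visit 5, push []
Visit 7, push []
Visit 4, push []
Visit 6, push []

DFS order: [3, 0, 1, 2, 5, 7, 4, 6]


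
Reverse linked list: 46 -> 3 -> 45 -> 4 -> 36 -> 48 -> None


Step 1: curr=46, set curr.next=prev(None) | reversed so far: 46
Step 2: curr=3, set curr.next=prev(46) | reversed so far: 3 -> 46
Step 3: curr=45, set curr.next=prev(3) | reversed so far: 45 -> 3 -> 46
Step 4: curr=4, set curr.next=prev(45) | reversed so far: 4 -> 45 -> 3 -> 46
Step 5: curr=36, set curr.next=prev(4) | reversed so far: 36 -> 4 -> 45 -> 3 -> 46
Step 6: curr=48, set curr.next=prev(36) | reversed so far: 48 -> 36 -> 4 -> 45 -> 3 -> 46

48 -> 36 -> 4 -> 45 -> 3 -> 46 -> None


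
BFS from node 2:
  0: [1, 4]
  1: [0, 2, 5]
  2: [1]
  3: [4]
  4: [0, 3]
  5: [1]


Visit 2, enqueue [1]
Visit 1, enqueue [0, 5]
Visit 0, enqueue [4]
Visit 5, enqueue []
Visit 4, enqueue [3]
Visit 3, enqueue []

BFS order: [2, 1, 0, 5, 4, 3]


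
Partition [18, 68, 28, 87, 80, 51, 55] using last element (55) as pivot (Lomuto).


Pivot: 55
  18 <= 55: advance i (no swap)
  28 <= 55: swap -> [18, 28, 68, 87, 80, 51, 55]
  51 <= 55: swap -> [18, 28, 51, 87, 80, 68, 55]
Place pivot at 3: [18, 28, 51, 55, 80, 68, 87]

Partitioned: [18, 28, 51, 55, 80, 68, 87]


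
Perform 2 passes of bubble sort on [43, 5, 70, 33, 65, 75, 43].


Initial: [43, 5, 70, 33, 65, 75, 43]
Pass 1: [5, 43, 33, 65, 70, 43, 75] (4 swaps)
Pass 2: [5, 33, 43, 65, 43, 70, 75] (2 swaps)

After 2 passes: [5, 33, 43, 65, 43, 70, 75]


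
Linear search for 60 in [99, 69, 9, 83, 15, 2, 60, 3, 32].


i=0: 99!=60
i=1: 69!=60
i=2: 9!=60
i=3: 83!=60
i=4: 15!=60
i=5: 2!=60
i=6: 60==60 found!

Found at 6, 7 comps


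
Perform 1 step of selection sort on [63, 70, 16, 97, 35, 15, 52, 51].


Initial: [63, 70, 16, 97, 35, 15, 52, 51]
Step 1: min=15 at 5
  Swap: [15, 70, 16, 97, 35, 63, 52, 51]

After 1 step: [15, 70, 16, 97, 35, 63, 52, 51]


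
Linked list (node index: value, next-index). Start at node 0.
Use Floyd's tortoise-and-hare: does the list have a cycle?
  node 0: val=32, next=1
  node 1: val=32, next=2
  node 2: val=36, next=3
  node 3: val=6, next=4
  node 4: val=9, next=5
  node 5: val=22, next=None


Floyd's tortoise (slow, +1) and hare (fast, +2):
  init: slow=0, fast=0
  step 1: slow=1, fast=2
  step 2: slow=2, fast=4
  step 3: fast 4->5->None, no cycle

Cycle: no


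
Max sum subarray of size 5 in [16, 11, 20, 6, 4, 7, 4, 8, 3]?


[0:5]: 57
[1:6]: 48
[2:7]: 41
[3:8]: 29
[4:9]: 26

Max: 57 at [0:5]


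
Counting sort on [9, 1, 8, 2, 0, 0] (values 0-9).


Input: [9, 1, 8, 2, 0, 0]
Counts: [2, 1, 1, 0, 0, 0, 0, 0, 1, 1]

Sorted: [0, 0, 1, 2, 8, 9]


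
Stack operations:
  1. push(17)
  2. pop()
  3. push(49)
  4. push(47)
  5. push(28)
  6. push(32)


push(17) -> [17]
pop()->17, []
push(49) -> [49]
push(47) -> [49, 47]
push(28) -> [49, 47, 28]
push(32) -> [49, 47, 28, 32]

Final stack: [49, 47, 28, 32]
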